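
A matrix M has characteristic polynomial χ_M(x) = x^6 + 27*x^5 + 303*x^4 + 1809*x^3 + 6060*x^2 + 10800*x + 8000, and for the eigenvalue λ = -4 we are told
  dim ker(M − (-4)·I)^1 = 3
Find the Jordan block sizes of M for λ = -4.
Block sizes for λ = -4: [1, 1, 1]

From the dimensions of kernels of powers, the number of Jordan blocks of size at least j is d_j − d_{j−1} where d_j = dim ker(N^j) (with d_0 = 0). Computing the differences gives [3].
The number of blocks of size exactly k is (#blocks of size ≥ k) − (#blocks of size ≥ k + 1), so the partition is: 3 block(s) of size 1.
In nonincreasing order the block sizes are [1, 1, 1].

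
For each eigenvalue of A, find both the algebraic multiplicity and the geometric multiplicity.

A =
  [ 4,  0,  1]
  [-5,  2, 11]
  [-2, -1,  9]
λ = 5: alg = 3, geom = 1

Step 1 — factor the characteristic polynomial to read off the algebraic multiplicities:
  χ_A(x) = (x - 5)^3

Step 2 — compute geometric multiplicities via the rank-nullity identity g(λ) = n − rank(A − λI):
  rank(A − (5)·I) = 2, so dim ker(A − (5)·I) = n − 2 = 1

Summary:
  λ = 5: algebraic multiplicity = 3, geometric multiplicity = 1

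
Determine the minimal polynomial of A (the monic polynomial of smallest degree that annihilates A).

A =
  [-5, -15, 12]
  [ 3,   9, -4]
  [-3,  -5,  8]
x^2 - 8*x + 16

The characteristic polynomial is χ_A(x) = (x - 4)^3, so the eigenvalues are known. The minimal polynomial is
  m_A(x) = Π_λ (x − λ)^{k_λ}
where k_λ is the size of the *largest* Jordan block for λ (equivalently, the smallest k with (A − λI)^k v = 0 for every generalised eigenvector v of λ).

  λ = 4: largest Jordan block has size 2, contributing (x − 4)^2

So m_A(x) = (x - 4)^2 = x^2 - 8*x + 16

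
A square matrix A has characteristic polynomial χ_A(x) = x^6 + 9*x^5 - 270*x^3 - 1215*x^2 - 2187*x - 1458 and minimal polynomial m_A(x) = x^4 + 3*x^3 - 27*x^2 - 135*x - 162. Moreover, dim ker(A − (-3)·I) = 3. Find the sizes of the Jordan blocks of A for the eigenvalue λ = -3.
Block sizes for λ = -3: [3, 1, 1]

Step 1 — from the characteristic polynomial, algebraic multiplicity of λ = -3 is 5. From dim ker(A − (-3)·I) = 3, there are exactly 3 Jordan blocks for λ = -3.
Step 2 — from the minimal polynomial, the factor (x + 3)^3 tells us the largest block for λ = -3 has size 3.
Step 3 — with total size 5, 3 blocks, and largest block 3, the block sizes (in nonincreasing order) are [3, 1, 1].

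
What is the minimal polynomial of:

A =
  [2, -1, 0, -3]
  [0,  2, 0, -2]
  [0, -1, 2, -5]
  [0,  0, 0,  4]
x^3 - 8*x^2 + 20*x - 16

The characteristic polynomial is χ_A(x) = (x - 4)*(x - 2)^3, so the eigenvalues are known. The minimal polynomial is
  m_A(x) = Π_λ (x − λ)^{k_λ}
where k_λ is the size of the *largest* Jordan block for λ (equivalently, the smallest k with (A − λI)^k v = 0 for every generalised eigenvector v of λ).

  λ = 2: largest Jordan block has size 2, contributing (x − 2)^2
  λ = 4: largest Jordan block has size 1, contributing (x − 4)

So m_A(x) = (x - 4)*(x - 2)^2 = x^3 - 8*x^2 + 20*x - 16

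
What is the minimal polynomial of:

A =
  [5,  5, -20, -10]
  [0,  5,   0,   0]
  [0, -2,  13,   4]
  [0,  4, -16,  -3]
x^2 - 10*x + 25

The characteristic polynomial is χ_A(x) = (x - 5)^4, so the eigenvalues are known. The minimal polynomial is
  m_A(x) = Π_λ (x − λ)^{k_λ}
where k_λ is the size of the *largest* Jordan block for λ (equivalently, the smallest k with (A − λI)^k v = 0 for every generalised eigenvector v of λ).

  λ = 5: largest Jordan block has size 2, contributing (x − 5)^2

So m_A(x) = (x - 5)^2 = x^2 - 10*x + 25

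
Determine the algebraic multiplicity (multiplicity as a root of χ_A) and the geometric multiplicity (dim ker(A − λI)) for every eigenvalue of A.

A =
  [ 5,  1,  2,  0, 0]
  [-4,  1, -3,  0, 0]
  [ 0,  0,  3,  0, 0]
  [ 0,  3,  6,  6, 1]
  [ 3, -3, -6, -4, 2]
λ = 3: alg = 3, geom = 1; λ = 4: alg = 2, geom = 1

Step 1 — factor the characteristic polynomial to read off the algebraic multiplicities:
  χ_A(x) = (x - 4)^2*(x - 3)^3

Step 2 — compute geometric multiplicities via the rank-nullity identity g(λ) = n − rank(A − λI):
  rank(A − (3)·I) = 4, so dim ker(A − (3)·I) = n − 4 = 1
  rank(A − (4)·I) = 4, so dim ker(A − (4)·I) = n − 4 = 1

Summary:
  λ = 3: algebraic multiplicity = 3, geometric multiplicity = 1
  λ = 4: algebraic multiplicity = 2, geometric multiplicity = 1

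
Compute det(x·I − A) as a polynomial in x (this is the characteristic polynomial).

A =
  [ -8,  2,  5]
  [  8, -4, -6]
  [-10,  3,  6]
x^3 + 6*x^2 + 12*x + 8

Expanding det(x·I − A) (e.g. by cofactor expansion or by noting that A is similar to its Jordan form J, which has the same characteristic polynomial as A) gives
  χ_A(x) = x^3 + 6*x^2 + 12*x + 8
which factors as (x + 2)^3. The eigenvalues (with algebraic multiplicities) are λ = -2 with multiplicity 3.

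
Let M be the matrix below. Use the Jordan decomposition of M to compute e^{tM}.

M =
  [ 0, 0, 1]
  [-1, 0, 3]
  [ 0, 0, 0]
e^{tM} =
  [1, 0, t]
  [-t, 1, -t^2/2 + 3*t]
  [0, 0, 1]

Strategy: write M = P · J · P⁻¹ where J is a Jordan canonical form, so e^{tM} = P · e^{tJ} · P⁻¹, and e^{tJ} can be computed block-by-block.

M has Jordan form
J =
  [0, 1, 0]
  [0, 0, 1]
  [0, 0, 0]
(up to reordering of blocks).

Per-block formulas:
  For a 3×3 Jordan block J_3(0): exp(t · J_3(0)) = e^(0t)·(I + t·N + (t^2/2)·N^2), where N is the 3×3 nilpotent shift.

After assembling e^{tJ} and conjugating by P, we get:

e^{tM} =
  [1, 0, t]
  [-t, 1, -t^2/2 + 3*t]
  [0, 0, 1]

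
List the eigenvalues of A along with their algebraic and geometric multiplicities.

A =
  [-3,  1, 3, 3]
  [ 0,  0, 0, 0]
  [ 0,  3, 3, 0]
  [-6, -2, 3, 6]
λ = 0: alg = 2, geom = 1; λ = 3: alg = 2, geom = 2

Step 1 — factor the characteristic polynomial to read off the algebraic multiplicities:
  χ_A(x) = x^2*(x - 3)^2

Step 2 — compute geometric multiplicities via the rank-nullity identity g(λ) = n − rank(A − λI):
  rank(A − (0)·I) = 3, so dim ker(A − (0)·I) = n − 3 = 1
  rank(A − (3)·I) = 2, so dim ker(A − (3)·I) = n − 2 = 2

Summary:
  λ = 0: algebraic multiplicity = 2, geometric multiplicity = 1
  λ = 3: algebraic multiplicity = 2, geometric multiplicity = 2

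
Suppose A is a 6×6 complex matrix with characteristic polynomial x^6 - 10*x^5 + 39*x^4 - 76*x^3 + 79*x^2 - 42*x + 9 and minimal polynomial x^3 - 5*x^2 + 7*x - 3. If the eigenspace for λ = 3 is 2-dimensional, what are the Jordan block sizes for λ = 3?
Block sizes for λ = 3: [1, 1]

Step 1 — from the characteristic polynomial, algebraic multiplicity of λ = 3 is 2. From dim ker(A − (3)·I) = 2, there are exactly 2 Jordan blocks for λ = 3.
Step 2 — from the minimal polynomial, the factor (x − 3) tells us the largest block for λ = 3 has size 1.
Step 3 — with total size 2, 2 blocks, and largest block 1, the block sizes (in nonincreasing order) are [1, 1].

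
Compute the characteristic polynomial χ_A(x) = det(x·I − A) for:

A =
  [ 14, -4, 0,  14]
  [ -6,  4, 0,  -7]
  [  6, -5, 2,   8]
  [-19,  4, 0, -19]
x^4 - x^3 - 18*x^2 + 52*x - 40

Expanding det(x·I − A) (e.g. by cofactor expansion or by noting that A is similar to its Jordan form J, which has the same characteristic polynomial as A) gives
  χ_A(x) = x^4 - x^3 - 18*x^2 + 52*x - 40
which factors as (x - 2)^3*(x + 5). The eigenvalues (with algebraic multiplicities) are λ = -5 with multiplicity 1, λ = 2 with multiplicity 3.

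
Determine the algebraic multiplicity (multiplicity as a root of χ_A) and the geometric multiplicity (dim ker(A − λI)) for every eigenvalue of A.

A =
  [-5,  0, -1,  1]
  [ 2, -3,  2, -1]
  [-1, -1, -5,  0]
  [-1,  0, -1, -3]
λ = -4: alg = 4, geom = 2

Step 1 — factor the characteristic polynomial to read off the algebraic multiplicities:
  χ_A(x) = (x + 4)^4

Step 2 — compute geometric multiplicities via the rank-nullity identity g(λ) = n − rank(A − λI):
  rank(A − (-4)·I) = 2, so dim ker(A − (-4)·I) = n − 2 = 2

Summary:
  λ = -4: algebraic multiplicity = 4, geometric multiplicity = 2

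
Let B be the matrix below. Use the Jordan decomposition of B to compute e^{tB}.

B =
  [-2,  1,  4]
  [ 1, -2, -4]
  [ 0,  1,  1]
e^{tB} =
  [t^2*exp(-t) - t*exp(-t) + exp(-t), t^2*exp(-t) + t*exp(-t), 4*t*exp(-t)]
  [-t^2*exp(-t) + t*exp(-t), -t^2*exp(-t) - t*exp(-t) + exp(-t), -4*t*exp(-t)]
  [t^2*exp(-t)/2, t^2*exp(-t)/2 + t*exp(-t), 2*t*exp(-t) + exp(-t)]

Strategy: write B = P · J · P⁻¹ where J is a Jordan canonical form, so e^{tB} = P · e^{tJ} · P⁻¹, and e^{tJ} can be computed block-by-block.

B has Jordan form
J =
  [-1,  1,  0]
  [ 0, -1,  1]
  [ 0,  0, -1]
(up to reordering of blocks).

Per-block formulas:
  For a 3×3 Jordan block J_3(-1): exp(t · J_3(-1)) = e^(-1t)·(I + t·N + (t^2/2)·N^2), where N is the 3×3 nilpotent shift.

After assembling e^{tJ} and conjugating by P, we get:

e^{tB} =
  [t^2*exp(-t) - t*exp(-t) + exp(-t), t^2*exp(-t) + t*exp(-t), 4*t*exp(-t)]
  [-t^2*exp(-t) + t*exp(-t), -t^2*exp(-t) - t*exp(-t) + exp(-t), -4*t*exp(-t)]
  [t^2*exp(-t)/2, t^2*exp(-t)/2 + t*exp(-t), 2*t*exp(-t) + exp(-t)]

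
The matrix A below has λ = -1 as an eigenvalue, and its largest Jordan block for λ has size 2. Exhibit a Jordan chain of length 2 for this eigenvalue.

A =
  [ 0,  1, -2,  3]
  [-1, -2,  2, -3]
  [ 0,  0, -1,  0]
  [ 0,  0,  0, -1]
A Jordan chain for λ = -1 of length 2:
v_1 = (1, -1, 0, 0)ᵀ
v_2 = (1, 0, 0, 0)ᵀ

Let N = A − (-1)·I. We want v_2 with N^2 v_2 = 0 but N^1 v_2 ≠ 0; then v_{j-1} := N · v_j for j = 2, …, 2.

Pick v_2 = (1, 0, 0, 0)ᵀ.
Then v_1 = N · v_2 = (1, -1, 0, 0)ᵀ.

Sanity check: (A − (-1)·I) v_1 = (0, 0, 0, 0)ᵀ = 0. ✓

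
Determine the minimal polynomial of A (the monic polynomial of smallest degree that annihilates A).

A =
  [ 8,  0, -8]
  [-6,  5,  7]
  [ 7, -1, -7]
x^3 - 6*x^2 + 12*x - 8

The characteristic polynomial is χ_A(x) = (x - 2)^3, so the eigenvalues are known. The minimal polynomial is
  m_A(x) = Π_λ (x − λ)^{k_λ}
where k_λ is the size of the *largest* Jordan block for λ (equivalently, the smallest k with (A − λI)^k v = 0 for every generalised eigenvector v of λ).

  λ = 2: largest Jordan block has size 3, contributing (x − 2)^3

So m_A(x) = (x - 2)^3 = x^3 - 6*x^2 + 12*x - 8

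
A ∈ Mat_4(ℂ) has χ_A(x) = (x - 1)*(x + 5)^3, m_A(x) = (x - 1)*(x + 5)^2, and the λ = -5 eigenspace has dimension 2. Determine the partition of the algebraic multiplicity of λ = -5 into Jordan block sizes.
Block sizes for λ = -5: [2, 1]

Step 1 — from the characteristic polynomial, algebraic multiplicity of λ = -5 is 3. From dim ker(A − (-5)·I) = 2, there are exactly 2 Jordan blocks for λ = -5.
Step 2 — from the minimal polynomial, the factor (x + 5)^2 tells us the largest block for λ = -5 has size 2.
Step 3 — with total size 3, 2 blocks, and largest block 2, the block sizes (in nonincreasing order) are [2, 1].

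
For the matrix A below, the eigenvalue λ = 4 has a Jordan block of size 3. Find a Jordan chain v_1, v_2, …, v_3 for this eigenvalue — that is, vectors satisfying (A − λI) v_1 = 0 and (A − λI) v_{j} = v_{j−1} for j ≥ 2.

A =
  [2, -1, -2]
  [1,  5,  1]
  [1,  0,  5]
A Jordan chain for λ = 4 of length 3:
v_1 = (1, 0, -1)ᵀ
v_2 = (-2, 1, 1)ᵀ
v_3 = (1, 0, 0)ᵀ

Let N = A − (4)·I. We want v_3 with N^3 v_3 = 0 but N^2 v_3 ≠ 0; then v_{j-1} := N · v_j for j = 3, …, 2.

Pick v_3 = (1, 0, 0)ᵀ.
Then v_2 = N · v_3 = (-2, 1, 1)ᵀ.
Then v_1 = N · v_2 = (1, 0, -1)ᵀ.

Sanity check: (A − (4)·I) v_1 = (0, 0, 0)ᵀ = 0. ✓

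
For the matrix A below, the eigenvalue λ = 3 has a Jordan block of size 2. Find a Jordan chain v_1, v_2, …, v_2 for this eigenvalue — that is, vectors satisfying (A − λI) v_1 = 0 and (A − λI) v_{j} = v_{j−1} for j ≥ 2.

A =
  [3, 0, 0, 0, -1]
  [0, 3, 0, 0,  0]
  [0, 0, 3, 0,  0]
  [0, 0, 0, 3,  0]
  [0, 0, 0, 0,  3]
A Jordan chain for λ = 3 of length 2:
v_1 = (-1, 0, 0, 0, 0)ᵀ
v_2 = (0, 0, 0, 0, 1)ᵀ

Let N = A − (3)·I. We want v_2 with N^2 v_2 = 0 but N^1 v_2 ≠ 0; then v_{j-1} := N · v_j for j = 2, …, 2.

Pick v_2 = (0, 0, 0, 0, 1)ᵀ.
Then v_1 = N · v_2 = (-1, 0, 0, 0, 0)ᵀ.

Sanity check: (A − (3)·I) v_1 = (0, 0, 0, 0, 0)ᵀ = 0. ✓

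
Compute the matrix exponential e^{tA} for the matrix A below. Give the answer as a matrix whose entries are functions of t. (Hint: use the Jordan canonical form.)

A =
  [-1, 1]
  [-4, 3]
e^{tA} =
  [-2*t*exp(t) + exp(t), t*exp(t)]
  [-4*t*exp(t), 2*t*exp(t) + exp(t)]

Strategy: write A = P · J · P⁻¹ where J is a Jordan canonical form, so e^{tA} = P · e^{tJ} · P⁻¹, and e^{tJ} can be computed block-by-block.

A has Jordan form
J =
  [1, 1]
  [0, 1]
(up to reordering of blocks).

Per-block formulas:
  For a 2×2 Jordan block J_2(1): exp(t · J_2(1)) = e^(1t)·(I + t·N), where N is the 2×2 nilpotent shift.

After assembling e^{tJ} and conjugating by P, we get:

e^{tA} =
  [-2*t*exp(t) + exp(t), t*exp(t)]
  [-4*t*exp(t), 2*t*exp(t) + exp(t)]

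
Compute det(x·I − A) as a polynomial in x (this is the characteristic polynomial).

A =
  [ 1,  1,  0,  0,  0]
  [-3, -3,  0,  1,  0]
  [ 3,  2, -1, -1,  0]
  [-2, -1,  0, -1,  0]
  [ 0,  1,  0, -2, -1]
x^5 + 5*x^4 + 10*x^3 + 10*x^2 + 5*x + 1

Expanding det(x·I − A) (e.g. by cofactor expansion or by noting that A is similar to its Jordan form J, which has the same characteristic polynomial as A) gives
  χ_A(x) = x^5 + 5*x^4 + 10*x^3 + 10*x^2 + 5*x + 1
which factors as (x + 1)^5. The eigenvalues (with algebraic multiplicities) are λ = -1 with multiplicity 5.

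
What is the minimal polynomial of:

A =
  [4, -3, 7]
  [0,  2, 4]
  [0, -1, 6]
x^3 - 12*x^2 + 48*x - 64

The characteristic polynomial is χ_A(x) = (x - 4)^3, so the eigenvalues are known. The minimal polynomial is
  m_A(x) = Π_λ (x − λ)^{k_λ}
where k_λ is the size of the *largest* Jordan block for λ (equivalently, the smallest k with (A − λI)^k v = 0 for every generalised eigenvector v of λ).

  λ = 4: largest Jordan block has size 3, contributing (x − 4)^3

So m_A(x) = (x - 4)^3 = x^3 - 12*x^2 + 48*x - 64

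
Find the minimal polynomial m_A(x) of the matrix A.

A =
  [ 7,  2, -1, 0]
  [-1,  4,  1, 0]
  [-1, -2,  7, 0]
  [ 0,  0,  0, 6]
x^2 - 12*x + 36

The characteristic polynomial is χ_A(x) = (x - 6)^4, so the eigenvalues are known. The minimal polynomial is
  m_A(x) = Π_λ (x − λ)^{k_λ}
where k_λ is the size of the *largest* Jordan block for λ (equivalently, the smallest k with (A − λI)^k v = 0 for every generalised eigenvector v of λ).

  λ = 6: largest Jordan block has size 2, contributing (x − 6)^2

So m_A(x) = (x - 6)^2 = x^2 - 12*x + 36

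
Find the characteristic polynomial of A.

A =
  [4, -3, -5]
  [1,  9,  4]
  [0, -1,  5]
x^3 - 18*x^2 + 108*x - 216

Expanding det(x·I − A) (e.g. by cofactor expansion or by noting that A is similar to its Jordan form J, which has the same characteristic polynomial as A) gives
  χ_A(x) = x^3 - 18*x^2 + 108*x - 216
which factors as (x - 6)^3. The eigenvalues (with algebraic multiplicities) are λ = 6 with multiplicity 3.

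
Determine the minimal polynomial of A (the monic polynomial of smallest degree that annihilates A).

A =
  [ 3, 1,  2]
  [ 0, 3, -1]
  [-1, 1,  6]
x^3 - 12*x^2 + 48*x - 64

The characteristic polynomial is χ_A(x) = (x - 4)^3, so the eigenvalues are known. The minimal polynomial is
  m_A(x) = Π_λ (x − λ)^{k_λ}
where k_λ is the size of the *largest* Jordan block for λ (equivalently, the smallest k with (A − λI)^k v = 0 for every generalised eigenvector v of λ).

  λ = 4: largest Jordan block has size 3, contributing (x − 4)^3

So m_A(x) = (x - 4)^3 = x^3 - 12*x^2 + 48*x - 64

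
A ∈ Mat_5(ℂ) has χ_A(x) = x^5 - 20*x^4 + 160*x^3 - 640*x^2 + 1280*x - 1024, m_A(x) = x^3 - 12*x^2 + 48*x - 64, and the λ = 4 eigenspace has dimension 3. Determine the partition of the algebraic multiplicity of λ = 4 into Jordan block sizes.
Block sizes for λ = 4: [3, 1, 1]

Step 1 — from the characteristic polynomial, algebraic multiplicity of λ = 4 is 5. From dim ker(A − (4)·I) = 3, there are exactly 3 Jordan blocks for λ = 4.
Step 2 — from the minimal polynomial, the factor (x − 4)^3 tells us the largest block for λ = 4 has size 3.
Step 3 — with total size 5, 3 blocks, and largest block 3, the block sizes (in nonincreasing order) are [3, 1, 1].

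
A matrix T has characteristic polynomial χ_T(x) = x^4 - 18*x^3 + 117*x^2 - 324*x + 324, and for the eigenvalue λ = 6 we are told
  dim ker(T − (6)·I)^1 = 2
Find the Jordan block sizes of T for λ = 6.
Block sizes for λ = 6: [1, 1]

From the dimensions of kernels of powers, the number of Jordan blocks of size at least j is d_j − d_{j−1} where d_j = dim ker(N^j) (with d_0 = 0). Computing the differences gives [2].
The number of blocks of size exactly k is (#blocks of size ≥ k) − (#blocks of size ≥ k + 1), so the partition is: 2 block(s) of size 1.
In nonincreasing order the block sizes are [1, 1].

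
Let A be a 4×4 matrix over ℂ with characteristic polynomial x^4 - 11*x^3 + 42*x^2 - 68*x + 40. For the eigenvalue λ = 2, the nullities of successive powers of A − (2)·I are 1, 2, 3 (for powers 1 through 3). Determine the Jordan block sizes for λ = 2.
Block sizes for λ = 2: [3]

From the dimensions of kernels of powers, the number of Jordan blocks of size at least j is d_j − d_{j−1} where d_j = dim ker(N^j) (with d_0 = 0). Computing the differences gives [1, 1, 1].
The number of blocks of size exactly k is (#blocks of size ≥ k) − (#blocks of size ≥ k + 1), so the partition is: 1 block(s) of size 3.
In nonincreasing order the block sizes are [3].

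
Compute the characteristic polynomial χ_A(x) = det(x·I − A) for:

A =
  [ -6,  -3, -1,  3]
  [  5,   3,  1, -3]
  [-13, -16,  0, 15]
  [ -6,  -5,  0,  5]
x^4 - 2*x^3 - 12*x^2 - 14*x - 5

Expanding det(x·I − A) (e.g. by cofactor expansion or by noting that A is similar to its Jordan form J, which has the same characteristic polynomial as A) gives
  χ_A(x) = x^4 - 2*x^3 - 12*x^2 - 14*x - 5
which factors as (x - 5)*(x + 1)^3. The eigenvalues (with algebraic multiplicities) are λ = -1 with multiplicity 3, λ = 5 with multiplicity 1.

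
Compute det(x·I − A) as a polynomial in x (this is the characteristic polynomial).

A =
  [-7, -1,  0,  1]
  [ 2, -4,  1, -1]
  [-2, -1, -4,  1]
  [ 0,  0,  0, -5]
x^4 + 20*x^3 + 150*x^2 + 500*x + 625

Expanding det(x·I − A) (e.g. by cofactor expansion or by noting that A is similar to its Jordan form J, which has the same characteristic polynomial as A) gives
  χ_A(x) = x^4 + 20*x^3 + 150*x^2 + 500*x + 625
which factors as (x + 5)^4. The eigenvalues (with algebraic multiplicities) are λ = -5 with multiplicity 4.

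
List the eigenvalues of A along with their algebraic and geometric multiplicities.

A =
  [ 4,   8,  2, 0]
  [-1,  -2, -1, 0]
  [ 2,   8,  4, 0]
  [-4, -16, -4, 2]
λ = 2: alg = 4, geom = 3

Step 1 — factor the characteristic polynomial to read off the algebraic multiplicities:
  χ_A(x) = (x - 2)^4

Step 2 — compute geometric multiplicities via the rank-nullity identity g(λ) = n − rank(A − λI):
  rank(A − (2)·I) = 1, so dim ker(A − (2)·I) = n − 1 = 3

Summary:
  λ = 2: algebraic multiplicity = 4, geometric multiplicity = 3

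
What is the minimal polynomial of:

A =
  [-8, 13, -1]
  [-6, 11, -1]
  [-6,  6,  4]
x^3 - 7*x^2 + 2*x + 40

The characteristic polynomial is χ_A(x) = (x - 5)*(x - 4)*(x + 2), so the eigenvalues are known. The minimal polynomial is
  m_A(x) = Π_λ (x − λ)^{k_λ}
where k_λ is the size of the *largest* Jordan block for λ (equivalently, the smallest k with (A − λI)^k v = 0 for every generalised eigenvector v of λ).

  λ = -2: largest Jordan block has size 1, contributing (x + 2)
  λ = 4: largest Jordan block has size 1, contributing (x − 4)
  λ = 5: largest Jordan block has size 1, contributing (x − 5)

So m_A(x) = (x - 5)*(x - 4)*(x + 2) = x^3 - 7*x^2 + 2*x + 40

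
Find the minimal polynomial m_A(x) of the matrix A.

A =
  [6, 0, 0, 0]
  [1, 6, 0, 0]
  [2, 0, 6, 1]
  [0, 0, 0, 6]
x^2 - 12*x + 36

The characteristic polynomial is χ_A(x) = (x - 6)^4, so the eigenvalues are known. The minimal polynomial is
  m_A(x) = Π_λ (x − λ)^{k_λ}
where k_λ is the size of the *largest* Jordan block for λ (equivalently, the smallest k with (A − λI)^k v = 0 for every generalised eigenvector v of λ).

  λ = 6: largest Jordan block has size 2, contributing (x − 6)^2

So m_A(x) = (x - 6)^2 = x^2 - 12*x + 36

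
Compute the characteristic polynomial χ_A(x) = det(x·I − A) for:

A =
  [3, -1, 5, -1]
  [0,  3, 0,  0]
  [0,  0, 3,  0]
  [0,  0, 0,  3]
x^4 - 12*x^3 + 54*x^2 - 108*x + 81

Expanding det(x·I − A) (e.g. by cofactor expansion or by noting that A is similar to its Jordan form J, which has the same characteristic polynomial as A) gives
  χ_A(x) = x^4 - 12*x^3 + 54*x^2 - 108*x + 81
which factors as (x - 3)^4. The eigenvalues (with algebraic multiplicities) are λ = 3 with multiplicity 4.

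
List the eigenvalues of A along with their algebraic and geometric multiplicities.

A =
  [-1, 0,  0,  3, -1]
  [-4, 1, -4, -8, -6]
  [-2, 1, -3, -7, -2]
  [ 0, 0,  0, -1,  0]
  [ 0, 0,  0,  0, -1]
λ = -1: alg = 5, geom = 3

Step 1 — factor the characteristic polynomial to read off the algebraic multiplicities:
  χ_A(x) = (x + 1)^5

Step 2 — compute geometric multiplicities via the rank-nullity identity g(λ) = n − rank(A − λI):
  rank(A − (-1)·I) = 2, so dim ker(A − (-1)·I) = n − 2 = 3

Summary:
  λ = -1: algebraic multiplicity = 5, geometric multiplicity = 3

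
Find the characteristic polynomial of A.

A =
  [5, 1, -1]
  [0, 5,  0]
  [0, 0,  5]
x^3 - 15*x^2 + 75*x - 125

Expanding det(x·I − A) (e.g. by cofactor expansion or by noting that A is similar to its Jordan form J, which has the same characteristic polynomial as A) gives
  χ_A(x) = x^3 - 15*x^2 + 75*x - 125
which factors as (x - 5)^3. The eigenvalues (with algebraic multiplicities) are λ = 5 with multiplicity 3.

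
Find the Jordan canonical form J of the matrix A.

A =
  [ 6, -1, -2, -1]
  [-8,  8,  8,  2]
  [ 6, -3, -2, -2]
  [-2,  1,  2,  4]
J_3(4) ⊕ J_1(4)

The characteristic polynomial is
  det(x·I − A) = x^4 - 16*x^3 + 96*x^2 - 256*x + 256 = (x - 4)^4

Eigenvalues and multiplicities (the geometric multiplicity of λ is n − rank(A − λI), which equals the number of Jordan blocks for λ):
  λ = 4: algebraic multiplicity = 4, geometric multiplicity = 2

Determining the block sizes for each eigenvalue:
  λ = 4: with am = 4 and gm = 2, the partition is not yet determined (e.g. several partitions of 4 into 2 parts exist). Let N = A − (4)·I. Computing rank(N^1) = 2, rank(N^2) = 1, rank(N^3) = 0; the number of blocks of size ≥ j is rank(N^{j−1}) − rank(N^j), giving [2, 1, 1]. So we have 1 block(s) of size 3, 1 block(s) of size 1 → block sizes [3, 1]

Assembling the blocks gives a Jordan form
J =
  [4, 1, 0, 0]
  [0, 4, 1, 0]
  [0, 0, 4, 0]
  [0, 0, 0, 4]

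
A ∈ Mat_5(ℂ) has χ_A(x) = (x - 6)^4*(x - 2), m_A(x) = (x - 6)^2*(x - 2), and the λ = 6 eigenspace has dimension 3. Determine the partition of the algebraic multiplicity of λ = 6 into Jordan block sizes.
Block sizes for λ = 6: [2, 1, 1]

Step 1 — from the characteristic polynomial, algebraic multiplicity of λ = 6 is 4. From dim ker(A − (6)·I) = 3, there are exactly 3 Jordan blocks for λ = 6.
Step 2 — from the minimal polynomial, the factor (x − 6)^2 tells us the largest block for λ = 6 has size 2.
Step 3 — with total size 4, 3 blocks, and largest block 2, the block sizes (in nonincreasing order) are [2, 1, 1].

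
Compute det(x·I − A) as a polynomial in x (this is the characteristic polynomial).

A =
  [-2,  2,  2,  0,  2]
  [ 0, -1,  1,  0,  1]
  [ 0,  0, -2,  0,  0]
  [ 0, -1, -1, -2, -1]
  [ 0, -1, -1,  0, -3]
x^5 + 10*x^4 + 40*x^3 + 80*x^2 + 80*x + 32

Expanding det(x·I − A) (e.g. by cofactor expansion or by noting that A is similar to its Jordan form J, which has the same characteristic polynomial as A) gives
  χ_A(x) = x^5 + 10*x^4 + 40*x^3 + 80*x^2 + 80*x + 32
which factors as (x + 2)^5. The eigenvalues (with algebraic multiplicities) are λ = -2 with multiplicity 5.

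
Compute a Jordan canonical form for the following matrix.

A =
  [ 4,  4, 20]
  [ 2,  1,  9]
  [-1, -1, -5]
J_3(0)

The characteristic polynomial is
  det(x·I − A) = x^3

Eigenvalues and multiplicities (the geometric multiplicity of λ is n − rank(A − λI), which equals the number of Jordan blocks for λ):
  λ = 0: algebraic multiplicity = 3, geometric multiplicity = 1

Determining the block sizes for each eigenvalue:
  λ = 0: one block (gm = 1), so the single block has size am = 3 → block sizes [3]

Assembling the blocks gives a Jordan form
J =
  [0, 1, 0]
  [0, 0, 1]
  [0, 0, 0]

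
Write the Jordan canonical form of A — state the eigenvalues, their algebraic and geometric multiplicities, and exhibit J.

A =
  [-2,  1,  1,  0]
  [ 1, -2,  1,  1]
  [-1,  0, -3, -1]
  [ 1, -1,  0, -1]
J_2(-2) ⊕ J_2(-2)

The characteristic polynomial is
  det(x·I − A) = x^4 + 8*x^3 + 24*x^2 + 32*x + 16 = (x + 2)^4

Eigenvalues and multiplicities (the geometric multiplicity of λ is n − rank(A − λI), which equals the number of Jordan blocks for λ):
  λ = -2: algebraic multiplicity = 4, geometric multiplicity = 2

Determining the block sizes for each eigenvalue:
  λ = -2: with am = 4 and gm = 2, the partition is not yet determined (e.g. several partitions of 4 into 2 parts exist). Let N = A − (-2)·I. Computing rank(N^1) = 2, rank(N^2) = 0; the number of blocks of size ≥ j is rank(N^{j−1}) − rank(N^j), giving [2, 2]. So we have 2 block(s) of size 2 → block sizes [2, 2]

Assembling the blocks gives a Jordan form
J =
  [-2,  1,  0,  0]
  [ 0, -2,  0,  0]
  [ 0,  0, -2,  1]
  [ 0,  0,  0, -2]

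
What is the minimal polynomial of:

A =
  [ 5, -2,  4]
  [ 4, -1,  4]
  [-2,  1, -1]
x^2 - 2*x + 1

The characteristic polynomial is χ_A(x) = (x - 1)^3, so the eigenvalues are known. The minimal polynomial is
  m_A(x) = Π_λ (x − λ)^{k_λ}
where k_λ is the size of the *largest* Jordan block for λ (equivalently, the smallest k with (A − λI)^k v = 0 for every generalised eigenvector v of λ).

  λ = 1: largest Jordan block has size 2, contributing (x − 1)^2

So m_A(x) = (x - 1)^2 = x^2 - 2*x + 1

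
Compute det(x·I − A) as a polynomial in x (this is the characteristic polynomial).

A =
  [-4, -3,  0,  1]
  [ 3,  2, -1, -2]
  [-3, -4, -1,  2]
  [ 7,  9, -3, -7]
x^4 + 10*x^3 + 37*x^2 + 60*x + 36

Expanding det(x·I − A) (e.g. by cofactor expansion or by noting that A is similar to its Jordan form J, which has the same characteristic polynomial as A) gives
  χ_A(x) = x^4 + 10*x^3 + 37*x^2 + 60*x + 36
which factors as (x + 2)^2*(x + 3)^2. The eigenvalues (with algebraic multiplicities) are λ = -3 with multiplicity 2, λ = -2 with multiplicity 2.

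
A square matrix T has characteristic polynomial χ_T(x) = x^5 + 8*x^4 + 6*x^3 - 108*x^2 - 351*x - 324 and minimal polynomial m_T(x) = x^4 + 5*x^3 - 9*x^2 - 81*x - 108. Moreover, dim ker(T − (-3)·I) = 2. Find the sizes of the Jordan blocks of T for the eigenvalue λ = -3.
Block sizes for λ = -3: [3, 1]

Step 1 — from the characteristic polynomial, algebraic multiplicity of λ = -3 is 4. From dim ker(T − (-3)·I) = 2, there are exactly 2 Jordan blocks for λ = -3.
Step 2 — from the minimal polynomial, the factor (x + 3)^3 tells us the largest block for λ = -3 has size 3.
Step 3 — with total size 4, 2 blocks, and largest block 3, the block sizes (in nonincreasing order) are [3, 1].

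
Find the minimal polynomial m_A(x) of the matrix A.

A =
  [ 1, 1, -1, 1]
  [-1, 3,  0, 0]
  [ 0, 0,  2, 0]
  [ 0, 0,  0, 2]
x^3 - 6*x^2 + 12*x - 8

The characteristic polynomial is χ_A(x) = (x - 2)^4, so the eigenvalues are known. The minimal polynomial is
  m_A(x) = Π_λ (x − λ)^{k_λ}
where k_λ is the size of the *largest* Jordan block for λ (equivalently, the smallest k with (A − λI)^k v = 0 for every generalised eigenvector v of λ).

  λ = 2: largest Jordan block has size 3, contributing (x − 2)^3

So m_A(x) = (x - 2)^3 = x^3 - 6*x^2 + 12*x - 8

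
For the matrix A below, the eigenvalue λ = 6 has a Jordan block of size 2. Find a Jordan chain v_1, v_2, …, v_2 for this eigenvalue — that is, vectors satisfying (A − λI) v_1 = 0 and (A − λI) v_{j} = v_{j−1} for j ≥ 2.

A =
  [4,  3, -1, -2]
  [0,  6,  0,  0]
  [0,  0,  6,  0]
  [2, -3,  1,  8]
A Jordan chain for λ = 6 of length 2:
v_1 = (-2, 0, 0, 2)ᵀ
v_2 = (1, 0, 0, 0)ᵀ

Let N = A − (6)·I. We want v_2 with N^2 v_2 = 0 but N^1 v_2 ≠ 0; then v_{j-1} := N · v_j for j = 2, …, 2.

Pick v_2 = (1, 0, 0, 0)ᵀ.
Then v_1 = N · v_2 = (-2, 0, 0, 2)ᵀ.

Sanity check: (A − (6)·I) v_1 = (0, 0, 0, 0)ᵀ = 0. ✓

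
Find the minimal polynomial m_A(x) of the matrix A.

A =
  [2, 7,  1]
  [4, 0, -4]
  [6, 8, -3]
x^3 + x^2 - 8*x - 12

The characteristic polynomial is χ_A(x) = (x - 3)*(x + 2)^2, so the eigenvalues are known. The minimal polynomial is
  m_A(x) = Π_λ (x − λ)^{k_λ}
where k_λ is the size of the *largest* Jordan block for λ (equivalently, the smallest k with (A − λI)^k v = 0 for every generalised eigenvector v of λ).

  λ = -2: largest Jordan block has size 2, contributing (x + 2)^2
  λ = 3: largest Jordan block has size 1, contributing (x − 3)

So m_A(x) = (x - 3)*(x + 2)^2 = x^3 + x^2 - 8*x - 12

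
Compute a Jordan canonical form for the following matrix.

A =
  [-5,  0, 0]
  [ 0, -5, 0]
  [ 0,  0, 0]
J_1(-5) ⊕ J_1(-5) ⊕ J_1(0)

The characteristic polynomial is
  det(x·I − A) = x^3 + 10*x^2 + 25*x = x*(x + 5)^2

Eigenvalues and multiplicities (the geometric multiplicity of λ is n − rank(A − λI), which equals the number of Jordan blocks for λ):
  λ = -5: algebraic multiplicity = 2, geometric multiplicity = 2
  λ = 0: algebraic multiplicity = 1, geometric multiplicity = 1

Determining the block sizes for each eigenvalue:
  λ = -5: gm = am = 2, so every block has size 1 → block sizes [1, 1]
  λ = 0: one block (gm = 1), so the single block has size am = 1 → block sizes [1]

Assembling the blocks gives a Jordan form
J =
  [-5,  0, 0]
  [ 0, -5, 0]
  [ 0,  0, 0]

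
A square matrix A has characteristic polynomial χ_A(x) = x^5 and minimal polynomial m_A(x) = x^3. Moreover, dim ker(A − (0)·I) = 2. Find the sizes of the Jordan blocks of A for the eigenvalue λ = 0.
Block sizes for λ = 0: [3, 2]

Step 1 — from the characteristic polynomial, algebraic multiplicity of λ = 0 is 5. From dim ker(A − (0)·I) = 2, there are exactly 2 Jordan blocks for λ = 0.
Step 2 — from the minimal polynomial, the factor (x − 0)^3 tells us the largest block for λ = 0 has size 3.
Step 3 — with total size 5, 2 blocks, and largest block 3, the block sizes (in nonincreasing order) are [3, 2].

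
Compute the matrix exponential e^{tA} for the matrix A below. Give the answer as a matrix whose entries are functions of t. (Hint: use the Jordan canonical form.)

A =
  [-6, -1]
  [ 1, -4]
e^{tA} =
  [-t*exp(-5*t) + exp(-5*t), -t*exp(-5*t)]
  [t*exp(-5*t), t*exp(-5*t) + exp(-5*t)]

Strategy: write A = P · J · P⁻¹ where J is a Jordan canonical form, so e^{tA} = P · e^{tJ} · P⁻¹, and e^{tJ} can be computed block-by-block.

A has Jordan form
J =
  [-5,  1]
  [ 0, -5]
(up to reordering of blocks).

Per-block formulas:
  For a 2×2 Jordan block J_2(-5): exp(t · J_2(-5)) = e^(-5t)·(I + t·N), where N is the 2×2 nilpotent shift.

After assembling e^{tJ} and conjugating by P, we get:

e^{tA} =
  [-t*exp(-5*t) + exp(-5*t), -t*exp(-5*t)]
  [t*exp(-5*t), t*exp(-5*t) + exp(-5*t)]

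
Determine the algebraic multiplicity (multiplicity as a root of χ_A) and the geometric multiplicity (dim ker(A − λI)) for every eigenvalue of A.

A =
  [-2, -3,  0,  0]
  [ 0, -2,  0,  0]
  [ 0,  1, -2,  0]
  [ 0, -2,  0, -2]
λ = -2: alg = 4, geom = 3

Step 1 — factor the characteristic polynomial to read off the algebraic multiplicities:
  χ_A(x) = (x + 2)^4

Step 2 — compute geometric multiplicities via the rank-nullity identity g(λ) = n − rank(A − λI):
  rank(A − (-2)·I) = 1, so dim ker(A − (-2)·I) = n − 1 = 3

Summary:
  λ = -2: algebraic multiplicity = 4, geometric multiplicity = 3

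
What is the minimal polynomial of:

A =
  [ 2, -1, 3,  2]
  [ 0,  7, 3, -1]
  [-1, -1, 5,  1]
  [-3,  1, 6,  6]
x^2 - 10*x + 25

The characteristic polynomial is χ_A(x) = (x - 5)^4, so the eigenvalues are known. The minimal polynomial is
  m_A(x) = Π_λ (x − λ)^{k_λ}
where k_λ is the size of the *largest* Jordan block for λ (equivalently, the smallest k with (A − λI)^k v = 0 for every generalised eigenvector v of λ).

  λ = 5: largest Jordan block has size 2, contributing (x − 5)^2

So m_A(x) = (x - 5)^2 = x^2 - 10*x + 25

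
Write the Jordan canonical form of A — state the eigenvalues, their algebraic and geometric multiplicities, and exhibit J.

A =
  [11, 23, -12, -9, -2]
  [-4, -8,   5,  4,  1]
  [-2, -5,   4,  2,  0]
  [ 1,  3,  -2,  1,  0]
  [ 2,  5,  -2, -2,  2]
J_3(2) ⊕ J_2(2)

The characteristic polynomial is
  det(x·I − A) = x^5 - 10*x^4 + 40*x^3 - 80*x^2 + 80*x - 32 = (x - 2)^5

Eigenvalues and multiplicities (the geometric multiplicity of λ is n − rank(A − λI), which equals the number of Jordan blocks for λ):
  λ = 2: algebraic multiplicity = 5, geometric multiplicity = 2

Determining the block sizes for each eigenvalue:
  λ = 2: with am = 5 and gm = 2, the partition is not yet determined (e.g. several partitions of 5 into 2 parts exist). Let N = A − (2)·I. Computing rank(N^1) = 3, rank(N^2) = 1, rank(N^3) = 0; the number of blocks of size ≥ j is rank(N^{j−1}) − rank(N^j), giving [2, 2, 1]. So we have 1 block(s) of size 3, 1 block(s) of size 2 → block sizes [3, 2]

Assembling the blocks gives a Jordan form
J =
  [2, 1, 0, 0, 0]
  [0, 2, 1, 0, 0]
  [0, 0, 2, 0, 0]
  [0, 0, 0, 2, 1]
  [0, 0, 0, 0, 2]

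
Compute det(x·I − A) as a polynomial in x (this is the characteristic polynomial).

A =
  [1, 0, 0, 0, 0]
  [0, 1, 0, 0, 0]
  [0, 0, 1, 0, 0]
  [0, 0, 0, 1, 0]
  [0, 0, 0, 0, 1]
x^5 - 5*x^4 + 10*x^3 - 10*x^2 + 5*x - 1

Expanding det(x·I − A) (e.g. by cofactor expansion or by noting that A is similar to its Jordan form J, which has the same characteristic polynomial as A) gives
  χ_A(x) = x^5 - 5*x^4 + 10*x^3 - 10*x^2 + 5*x - 1
which factors as (x - 1)^5. The eigenvalues (with algebraic multiplicities) are λ = 1 with multiplicity 5.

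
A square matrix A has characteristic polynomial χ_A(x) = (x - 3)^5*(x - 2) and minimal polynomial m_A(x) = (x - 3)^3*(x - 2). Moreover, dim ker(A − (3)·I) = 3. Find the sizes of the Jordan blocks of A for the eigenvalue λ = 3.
Block sizes for λ = 3: [3, 1, 1]

Step 1 — from the characteristic polynomial, algebraic multiplicity of λ = 3 is 5. From dim ker(A − (3)·I) = 3, there are exactly 3 Jordan blocks for λ = 3.
Step 2 — from the minimal polynomial, the factor (x − 3)^3 tells us the largest block for λ = 3 has size 3.
Step 3 — with total size 5, 3 blocks, and largest block 3, the block sizes (in nonincreasing order) are [3, 1, 1].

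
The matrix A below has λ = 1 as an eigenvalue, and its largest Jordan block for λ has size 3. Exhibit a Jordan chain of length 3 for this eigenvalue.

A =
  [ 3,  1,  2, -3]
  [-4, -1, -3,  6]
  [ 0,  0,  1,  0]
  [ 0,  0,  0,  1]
A Jordan chain for λ = 1 of length 3:
v_1 = (1, -2, 0, 0)ᵀ
v_2 = (2, -3, 0, 0)ᵀ
v_3 = (0, 0, 1, 0)ᵀ

Let N = A − (1)·I. We want v_3 with N^3 v_3 = 0 but N^2 v_3 ≠ 0; then v_{j-1} := N · v_j for j = 3, …, 2.

Pick v_3 = (0, 0, 1, 0)ᵀ.
Then v_2 = N · v_3 = (2, -3, 0, 0)ᵀ.
Then v_1 = N · v_2 = (1, -2, 0, 0)ᵀ.

Sanity check: (A − (1)·I) v_1 = (0, 0, 0, 0)ᵀ = 0. ✓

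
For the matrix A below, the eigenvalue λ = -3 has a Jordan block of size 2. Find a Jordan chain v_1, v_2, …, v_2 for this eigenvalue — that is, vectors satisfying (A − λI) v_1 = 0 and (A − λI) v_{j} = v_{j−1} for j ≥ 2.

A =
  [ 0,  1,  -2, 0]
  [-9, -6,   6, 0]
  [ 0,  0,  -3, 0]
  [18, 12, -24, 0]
A Jordan chain for λ = -3 of length 2:
v_1 = (3, -9, 0, 18)ᵀ
v_2 = (1, 0, 0, 0)ᵀ

Let N = A − (-3)·I. We want v_2 with N^2 v_2 = 0 but N^1 v_2 ≠ 0; then v_{j-1} := N · v_j for j = 2, …, 2.

Pick v_2 = (1, 0, 0, 0)ᵀ.
Then v_1 = N · v_2 = (3, -9, 0, 18)ᵀ.

Sanity check: (A − (-3)·I) v_1 = (0, 0, 0, 0)ᵀ = 0. ✓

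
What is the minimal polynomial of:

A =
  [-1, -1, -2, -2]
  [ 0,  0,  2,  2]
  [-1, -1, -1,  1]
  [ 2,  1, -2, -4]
x^4 + 6*x^3 + 13*x^2 + 12*x + 4

The characteristic polynomial is χ_A(x) = (x + 1)^2*(x + 2)^2, so the eigenvalues are known. The minimal polynomial is
  m_A(x) = Π_λ (x − λ)^{k_λ}
where k_λ is the size of the *largest* Jordan block for λ (equivalently, the smallest k with (A − λI)^k v = 0 for every generalised eigenvector v of λ).

  λ = -2: largest Jordan block has size 2, contributing (x + 2)^2
  λ = -1: largest Jordan block has size 2, contributing (x + 1)^2

So m_A(x) = (x + 1)^2*(x + 2)^2 = x^4 + 6*x^3 + 13*x^2 + 12*x + 4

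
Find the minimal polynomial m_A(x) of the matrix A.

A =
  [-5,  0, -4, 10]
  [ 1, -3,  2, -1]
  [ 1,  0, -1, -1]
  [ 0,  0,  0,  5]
x^3 + x^2 - 21*x - 45

The characteristic polynomial is χ_A(x) = (x - 5)*(x + 3)^3, so the eigenvalues are known. The minimal polynomial is
  m_A(x) = Π_λ (x − λ)^{k_λ}
where k_λ is the size of the *largest* Jordan block for λ (equivalently, the smallest k with (A − λI)^k v = 0 for every generalised eigenvector v of λ).

  λ = -3: largest Jordan block has size 2, contributing (x + 3)^2
  λ = 5: largest Jordan block has size 1, contributing (x − 5)

So m_A(x) = (x - 5)*(x + 3)^2 = x^3 + x^2 - 21*x - 45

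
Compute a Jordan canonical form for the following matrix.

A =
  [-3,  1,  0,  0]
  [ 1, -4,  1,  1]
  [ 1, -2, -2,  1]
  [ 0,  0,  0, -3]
J_3(-3) ⊕ J_1(-3)

The characteristic polynomial is
  det(x·I − A) = x^4 + 12*x^3 + 54*x^2 + 108*x + 81 = (x + 3)^4

Eigenvalues and multiplicities (the geometric multiplicity of λ is n − rank(A − λI), which equals the number of Jordan blocks for λ):
  λ = -3: algebraic multiplicity = 4, geometric multiplicity = 2

Determining the block sizes for each eigenvalue:
  λ = -3: with am = 4 and gm = 2, the partition is not yet determined (e.g. several partitions of 4 into 2 parts exist). Let N = A − (-3)·I. Computing rank(N^1) = 2, rank(N^2) = 1, rank(N^3) = 0; the number of blocks of size ≥ j is rank(N^{j−1}) − rank(N^j), giving [2, 1, 1]. So we have 1 block(s) of size 3, 1 block(s) of size 1 → block sizes [3, 1]

Assembling the blocks gives a Jordan form
J =
  [-3,  1,  0,  0]
  [ 0, -3,  1,  0]
  [ 0,  0, -3,  0]
  [ 0,  0,  0, -3]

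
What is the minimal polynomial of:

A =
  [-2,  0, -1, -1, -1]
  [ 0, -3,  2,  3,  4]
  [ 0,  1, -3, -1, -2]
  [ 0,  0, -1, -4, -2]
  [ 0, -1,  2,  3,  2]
x^3 + 6*x^2 + 12*x + 8

The characteristic polynomial is χ_A(x) = (x + 2)^5, so the eigenvalues are known. The minimal polynomial is
  m_A(x) = Π_λ (x − λ)^{k_λ}
where k_λ is the size of the *largest* Jordan block for λ (equivalently, the smallest k with (A − λI)^k v = 0 for every generalised eigenvector v of λ).

  λ = -2: largest Jordan block has size 3, contributing (x + 2)^3

So m_A(x) = (x + 2)^3 = x^3 + 6*x^2 + 12*x + 8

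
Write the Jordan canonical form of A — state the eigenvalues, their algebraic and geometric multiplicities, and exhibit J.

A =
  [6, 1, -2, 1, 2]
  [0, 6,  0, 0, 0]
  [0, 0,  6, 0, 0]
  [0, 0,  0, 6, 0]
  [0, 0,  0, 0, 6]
J_2(6) ⊕ J_1(6) ⊕ J_1(6) ⊕ J_1(6)

The characteristic polynomial is
  det(x·I − A) = x^5 - 30*x^4 + 360*x^3 - 2160*x^2 + 6480*x - 7776 = (x - 6)^5

Eigenvalues and multiplicities (the geometric multiplicity of λ is n − rank(A − λI), which equals the number of Jordan blocks for λ):
  λ = 6: algebraic multiplicity = 5, geometric multiplicity = 4

Determining the block sizes for each eigenvalue:
  λ = 6: 4 blocks summing to 5 forces exactly one block of size 2 and the rest size 1 → block sizes [2, 1, 1, 1]

Assembling the blocks gives a Jordan form
J =
  [6, 1, 0, 0, 0]
  [0, 6, 0, 0, 0]
  [0, 0, 6, 0, 0]
  [0, 0, 0, 6, 0]
  [0, 0, 0, 0, 6]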